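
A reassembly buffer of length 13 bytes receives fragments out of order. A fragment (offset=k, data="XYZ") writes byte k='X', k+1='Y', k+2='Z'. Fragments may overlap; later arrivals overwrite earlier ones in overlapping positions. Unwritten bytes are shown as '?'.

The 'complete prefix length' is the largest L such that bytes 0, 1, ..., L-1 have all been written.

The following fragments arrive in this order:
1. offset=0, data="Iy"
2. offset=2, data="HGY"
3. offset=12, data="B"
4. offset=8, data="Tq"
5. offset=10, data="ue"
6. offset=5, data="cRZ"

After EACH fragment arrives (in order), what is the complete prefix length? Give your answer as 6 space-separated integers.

Fragment 1: offset=0 data="Iy" -> buffer=Iy??????????? -> prefix_len=2
Fragment 2: offset=2 data="HGY" -> buffer=IyHGY???????? -> prefix_len=5
Fragment 3: offset=12 data="B" -> buffer=IyHGY???????B -> prefix_len=5
Fragment 4: offset=8 data="Tq" -> buffer=IyHGY???Tq??B -> prefix_len=5
Fragment 5: offset=10 data="ue" -> buffer=IyHGY???TqueB -> prefix_len=5
Fragment 6: offset=5 data="cRZ" -> buffer=IyHGYcRZTqueB -> prefix_len=13

Answer: 2 5 5 5 5 13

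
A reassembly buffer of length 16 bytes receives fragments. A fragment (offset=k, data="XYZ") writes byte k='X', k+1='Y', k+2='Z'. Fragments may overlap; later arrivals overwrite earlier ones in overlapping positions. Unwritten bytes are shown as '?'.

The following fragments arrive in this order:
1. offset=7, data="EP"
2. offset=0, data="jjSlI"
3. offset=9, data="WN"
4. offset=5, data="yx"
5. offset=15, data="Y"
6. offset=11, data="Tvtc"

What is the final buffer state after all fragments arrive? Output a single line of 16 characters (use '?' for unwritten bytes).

Answer: jjSlIyxEPWNTvtcY

Derivation:
Fragment 1: offset=7 data="EP" -> buffer=???????EP???????
Fragment 2: offset=0 data="jjSlI" -> buffer=jjSlI??EP???????
Fragment 3: offset=9 data="WN" -> buffer=jjSlI??EPWN?????
Fragment 4: offset=5 data="yx" -> buffer=jjSlIyxEPWN?????
Fragment 5: offset=15 data="Y" -> buffer=jjSlIyxEPWN????Y
Fragment 6: offset=11 data="Tvtc" -> buffer=jjSlIyxEPWNTvtcY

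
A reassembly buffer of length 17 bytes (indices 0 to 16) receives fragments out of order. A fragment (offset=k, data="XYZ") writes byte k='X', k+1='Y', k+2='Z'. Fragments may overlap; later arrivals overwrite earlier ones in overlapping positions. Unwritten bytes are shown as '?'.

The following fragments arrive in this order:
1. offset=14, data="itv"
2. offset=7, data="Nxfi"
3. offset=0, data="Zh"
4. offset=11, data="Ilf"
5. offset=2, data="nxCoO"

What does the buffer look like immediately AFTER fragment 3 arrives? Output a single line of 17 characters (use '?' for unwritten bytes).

Answer: Zh?????Nxfi???itv

Derivation:
Fragment 1: offset=14 data="itv" -> buffer=??????????????itv
Fragment 2: offset=7 data="Nxfi" -> buffer=???????Nxfi???itv
Fragment 3: offset=0 data="Zh" -> buffer=Zh?????Nxfi???itv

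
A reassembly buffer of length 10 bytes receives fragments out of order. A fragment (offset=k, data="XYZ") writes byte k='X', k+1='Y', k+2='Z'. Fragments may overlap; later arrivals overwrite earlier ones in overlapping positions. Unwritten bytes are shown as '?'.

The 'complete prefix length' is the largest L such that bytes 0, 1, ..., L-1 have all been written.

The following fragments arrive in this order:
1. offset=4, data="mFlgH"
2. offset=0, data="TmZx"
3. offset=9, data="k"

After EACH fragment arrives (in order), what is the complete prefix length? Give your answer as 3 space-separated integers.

Fragment 1: offset=4 data="mFlgH" -> buffer=????mFlgH? -> prefix_len=0
Fragment 2: offset=0 data="TmZx" -> buffer=TmZxmFlgH? -> prefix_len=9
Fragment 3: offset=9 data="k" -> buffer=TmZxmFlgHk -> prefix_len=10

Answer: 0 9 10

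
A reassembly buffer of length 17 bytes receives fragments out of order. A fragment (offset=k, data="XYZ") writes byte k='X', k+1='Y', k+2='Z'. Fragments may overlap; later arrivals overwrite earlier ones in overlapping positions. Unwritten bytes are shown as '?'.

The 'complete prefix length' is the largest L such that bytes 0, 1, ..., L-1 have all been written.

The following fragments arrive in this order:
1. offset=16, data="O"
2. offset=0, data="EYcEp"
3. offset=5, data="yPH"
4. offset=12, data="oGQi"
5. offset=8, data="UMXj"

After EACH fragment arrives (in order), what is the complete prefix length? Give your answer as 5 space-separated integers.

Fragment 1: offset=16 data="O" -> buffer=????????????????O -> prefix_len=0
Fragment 2: offset=0 data="EYcEp" -> buffer=EYcEp???????????O -> prefix_len=5
Fragment 3: offset=5 data="yPH" -> buffer=EYcEpyPH????????O -> prefix_len=8
Fragment 4: offset=12 data="oGQi" -> buffer=EYcEpyPH????oGQiO -> prefix_len=8
Fragment 5: offset=8 data="UMXj" -> buffer=EYcEpyPHUMXjoGQiO -> prefix_len=17

Answer: 0 5 8 8 17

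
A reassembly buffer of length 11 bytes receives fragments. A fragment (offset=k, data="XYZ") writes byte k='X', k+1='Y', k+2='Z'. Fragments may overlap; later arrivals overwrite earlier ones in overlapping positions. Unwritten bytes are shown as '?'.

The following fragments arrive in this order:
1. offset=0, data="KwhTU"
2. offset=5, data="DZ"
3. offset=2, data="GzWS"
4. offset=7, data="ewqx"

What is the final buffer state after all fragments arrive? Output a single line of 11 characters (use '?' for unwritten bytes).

Answer: KwGzWSZewqx

Derivation:
Fragment 1: offset=0 data="KwhTU" -> buffer=KwhTU??????
Fragment 2: offset=5 data="DZ" -> buffer=KwhTUDZ????
Fragment 3: offset=2 data="GzWS" -> buffer=KwGzWSZ????
Fragment 4: offset=7 data="ewqx" -> buffer=KwGzWSZewqx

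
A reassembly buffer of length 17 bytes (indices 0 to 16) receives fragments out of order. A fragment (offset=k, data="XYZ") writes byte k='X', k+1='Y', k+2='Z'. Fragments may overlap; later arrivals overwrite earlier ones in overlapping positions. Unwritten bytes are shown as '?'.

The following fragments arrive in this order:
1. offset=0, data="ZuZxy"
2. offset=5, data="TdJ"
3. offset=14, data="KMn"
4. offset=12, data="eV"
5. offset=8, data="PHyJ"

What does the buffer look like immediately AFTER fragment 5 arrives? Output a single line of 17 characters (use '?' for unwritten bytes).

Answer: ZuZxyTdJPHyJeVKMn

Derivation:
Fragment 1: offset=0 data="ZuZxy" -> buffer=ZuZxy????????????
Fragment 2: offset=5 data="TdJ" -> buffer=ZuZxyTdJ?????????
Fragment 3: offset=14 data="KMn" -> buffer=ZuZxyTdJ??????KMn
Fragment 4: offset=12 data="eV" -> buffer=ZuZxyTdJ????eVKMn
Fragment 5: offset=8 data="PHyJ" -> buffer=ZuZxyTdJPHyJeVKMn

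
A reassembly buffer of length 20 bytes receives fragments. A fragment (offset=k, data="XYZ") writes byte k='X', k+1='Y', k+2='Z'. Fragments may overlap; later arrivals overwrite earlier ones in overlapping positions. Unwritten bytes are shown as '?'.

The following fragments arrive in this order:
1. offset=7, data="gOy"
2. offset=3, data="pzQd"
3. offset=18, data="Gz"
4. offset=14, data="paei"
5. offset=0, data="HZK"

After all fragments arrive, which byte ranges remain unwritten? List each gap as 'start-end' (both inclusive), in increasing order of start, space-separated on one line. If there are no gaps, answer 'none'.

Fragment 1: offset=7 len=3
Fragment 2: offset=3 len=4
Fragment 3: offset=18 len=2
Fragment 4: offset=14 len=4
Fragment 5: offset=0 len=3
Gaps: 10-13

Answer: 10-13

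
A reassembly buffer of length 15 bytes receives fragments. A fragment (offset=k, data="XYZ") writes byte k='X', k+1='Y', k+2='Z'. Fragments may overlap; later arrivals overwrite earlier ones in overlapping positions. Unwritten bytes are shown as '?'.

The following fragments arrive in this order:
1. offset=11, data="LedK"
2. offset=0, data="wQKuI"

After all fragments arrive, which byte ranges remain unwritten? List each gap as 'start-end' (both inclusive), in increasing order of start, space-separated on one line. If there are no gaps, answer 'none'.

Answer: 5-10

Derivation:
Fragment 1: offset=11 len=4
Fragment 2: offset=0 len=5
Gaps: 5-10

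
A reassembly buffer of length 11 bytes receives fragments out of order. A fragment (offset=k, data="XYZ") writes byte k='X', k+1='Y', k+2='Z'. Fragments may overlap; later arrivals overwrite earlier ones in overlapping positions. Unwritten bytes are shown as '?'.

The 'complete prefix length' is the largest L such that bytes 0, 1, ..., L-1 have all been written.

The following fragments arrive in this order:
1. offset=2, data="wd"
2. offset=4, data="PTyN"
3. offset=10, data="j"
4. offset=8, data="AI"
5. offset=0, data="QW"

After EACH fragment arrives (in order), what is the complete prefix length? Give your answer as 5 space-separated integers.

Answer: 0 0 0 0 11

Derivation:
Fragment 1: offset=2 data="wd" -> buffer=??wd??????? -> prefix_len=0
Fragment 2: offset=4 data="PTyN" -> buffer=??wdPTyN??? -> prefix_len=0
Fragment 3: offset=10 data="j" -> buffer=??wdPTyN??j -> prefix_len=0
Fragment 4: offset=8 data="AI" -> buffer=??wdPTyNAIj -> prefix_len=0
Fragment 5: offset=0 data="QW" -> buffer=QWwdPTyNAIj -> prefix_len=11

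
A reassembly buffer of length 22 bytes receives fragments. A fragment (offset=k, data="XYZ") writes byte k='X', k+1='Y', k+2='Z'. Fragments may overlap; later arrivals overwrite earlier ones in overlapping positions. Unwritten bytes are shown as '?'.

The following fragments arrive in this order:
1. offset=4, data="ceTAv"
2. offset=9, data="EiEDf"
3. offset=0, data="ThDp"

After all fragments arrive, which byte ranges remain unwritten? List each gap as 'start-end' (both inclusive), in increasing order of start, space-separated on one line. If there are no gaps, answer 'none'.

Fragment 1: offset=4 len=5
Fragment 2: offset=9 len=5
Fragment 3: offset=0 len=4
Gaps: 14-21

Answer: 14-21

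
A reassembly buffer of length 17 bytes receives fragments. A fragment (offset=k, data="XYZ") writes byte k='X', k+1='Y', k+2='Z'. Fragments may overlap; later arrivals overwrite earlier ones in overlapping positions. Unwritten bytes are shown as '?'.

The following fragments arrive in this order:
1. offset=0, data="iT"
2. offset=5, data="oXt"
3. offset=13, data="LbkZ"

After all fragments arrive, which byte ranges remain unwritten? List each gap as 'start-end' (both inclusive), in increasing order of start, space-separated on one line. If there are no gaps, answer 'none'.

Fragment 1: offset=0 len=2
Fragment 2: offset=5 len=3
Fragment 3: offset=13 len=4
Gaps: 2-4 8-12

Answer: 2-4 8-12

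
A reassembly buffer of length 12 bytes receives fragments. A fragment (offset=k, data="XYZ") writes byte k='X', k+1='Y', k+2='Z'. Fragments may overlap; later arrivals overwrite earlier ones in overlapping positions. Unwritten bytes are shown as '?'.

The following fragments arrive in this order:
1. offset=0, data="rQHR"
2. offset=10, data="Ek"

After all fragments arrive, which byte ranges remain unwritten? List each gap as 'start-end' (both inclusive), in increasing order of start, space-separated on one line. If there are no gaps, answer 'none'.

Answer: 4-9

Derivation:
Fragment 1: offset=0 len=4
Fragment 2: offset=10 len=2
Gaps: 4-9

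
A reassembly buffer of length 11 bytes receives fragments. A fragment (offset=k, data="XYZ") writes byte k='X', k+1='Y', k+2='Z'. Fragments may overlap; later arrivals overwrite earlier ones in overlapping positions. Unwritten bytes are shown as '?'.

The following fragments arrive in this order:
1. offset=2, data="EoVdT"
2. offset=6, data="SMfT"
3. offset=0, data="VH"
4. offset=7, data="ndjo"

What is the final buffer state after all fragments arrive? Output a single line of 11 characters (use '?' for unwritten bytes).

Fragment 1: offset=2 data="EoVdT" -> buffer=??EoVdT????
Fragment 2: offset=6 data="SMfT" -> buffer=??EoVdSMfT?
Fragment 3: offset=0 data="VH" -> buffer=VHEoVdSMfT?
Fragment 4: offset=7 data="ndjo" -> buffer=VHEoVdSndjo

Answer: VHEoVdSndjo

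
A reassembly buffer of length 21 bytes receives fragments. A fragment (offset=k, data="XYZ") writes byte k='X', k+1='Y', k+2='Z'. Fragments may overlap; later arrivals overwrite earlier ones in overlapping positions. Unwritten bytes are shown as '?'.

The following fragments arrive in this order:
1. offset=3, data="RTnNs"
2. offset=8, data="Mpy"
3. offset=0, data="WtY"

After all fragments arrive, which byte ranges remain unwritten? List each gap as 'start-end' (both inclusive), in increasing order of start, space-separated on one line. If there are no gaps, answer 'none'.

Fragment 1: offset=3 len=5
Fragment 2: offset=8 len=3
Fragment 3: offset=0 len=3
Gaps: 11-20

Answer: 11-20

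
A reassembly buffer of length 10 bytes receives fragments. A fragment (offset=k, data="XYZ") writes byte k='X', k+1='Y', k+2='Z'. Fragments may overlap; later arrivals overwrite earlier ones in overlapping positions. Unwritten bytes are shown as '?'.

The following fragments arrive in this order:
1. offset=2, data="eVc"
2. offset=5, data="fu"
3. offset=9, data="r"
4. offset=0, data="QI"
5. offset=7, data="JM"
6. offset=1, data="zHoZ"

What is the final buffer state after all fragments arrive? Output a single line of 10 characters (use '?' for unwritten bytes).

Fragment 1: offset=2 data="eVc" -> buffer=??eVc?????
Fragment 2: offset=5 data="fu" -> buffer=??eVcfu???
Fragment 3: offset=9 data="r" -> buffer=??eVcfu??r
Fragment 4: offset=0 data="QI" -> buffer=QIeVcfu??r
Fragment 5: offset=7 data="JM" -> buffer=QIeVcfuJMr
Fragment 6: offset=1 data="zHoZ" -> buffer=QzHoZfuJMr

Answer: QzHoZfuJMr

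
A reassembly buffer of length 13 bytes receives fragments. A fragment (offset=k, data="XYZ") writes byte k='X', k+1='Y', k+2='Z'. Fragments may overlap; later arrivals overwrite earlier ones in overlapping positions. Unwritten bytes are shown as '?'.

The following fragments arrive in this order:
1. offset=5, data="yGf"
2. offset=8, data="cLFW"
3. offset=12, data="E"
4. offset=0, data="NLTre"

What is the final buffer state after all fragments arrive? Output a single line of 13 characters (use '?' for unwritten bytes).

Fragment 1: offset=5 data="yGf" -> buffer=?????yGf?????
Fragment 2: offset=8 data="cLFW" -> buffer=?????yGfcLFW?
Fragment 3: offset=12 data="E" -> buffer=?????yGfcLFWE
Fragment 4: offset=0 data="NLTre" -> buffer=NLTreyGfcLFWE

Answer: NLTreyGfcLFWE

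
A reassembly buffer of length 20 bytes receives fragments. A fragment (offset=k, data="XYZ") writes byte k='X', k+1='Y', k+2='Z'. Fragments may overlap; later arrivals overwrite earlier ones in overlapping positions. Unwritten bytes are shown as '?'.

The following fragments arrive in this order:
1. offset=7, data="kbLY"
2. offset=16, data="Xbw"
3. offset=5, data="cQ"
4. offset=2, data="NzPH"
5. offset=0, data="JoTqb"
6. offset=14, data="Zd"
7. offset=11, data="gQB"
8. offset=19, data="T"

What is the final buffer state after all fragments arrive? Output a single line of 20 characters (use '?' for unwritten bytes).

Fragment 1: offset=7 data="kbLY" -> buffer=???????kbLY?????????
Fragment 2: offset=16 data="Xbw" -> buffer=???????kbLY?????Xbw?
Fragment 3: offset=5 data="cQ" -> buffer=?????cQkbLY?????Xbw?
Fragment 4: offset=2 data="NzPH" -> buffer=??NzPHQkbLY?????Xbw?
Fragment 5: offset=0 data="JoTqb" -> buffer=JoTqbHQkbLY?????Xbw?
Fragment 6: offset=14 data="Zd" -> buffer=JoTqbHQkbLY???ZdXbw?
Fragment 7: offset=11 data="gQB" -> buffer=JoTqbHQkbLYgQBZdXbw?
Fragment 8: offset=19 data="T" -> buffer=JoTqbHQkbLYgQBZdXbwT

Answer: JoTqbHQkbLYgQBZdXbwT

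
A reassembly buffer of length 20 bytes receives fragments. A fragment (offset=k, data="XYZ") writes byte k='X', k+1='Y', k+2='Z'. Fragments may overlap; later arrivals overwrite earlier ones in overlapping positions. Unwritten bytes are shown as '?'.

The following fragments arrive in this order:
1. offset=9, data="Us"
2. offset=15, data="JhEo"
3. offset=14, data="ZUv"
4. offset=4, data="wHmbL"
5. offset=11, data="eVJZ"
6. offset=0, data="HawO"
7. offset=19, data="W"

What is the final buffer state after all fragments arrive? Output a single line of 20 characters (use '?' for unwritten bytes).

Answer: HawOwHmbLUseVJZUvEoW

Derivation:
Fragment 1: offset=9 data="Us" -> buffer=?????????Us?????????
Fragment 2: offset=15 data="JhEo" -> buffer=?????????Us????JhEo?
Fragment 3: offset=14 data="ZUv" -> buffer=?????????Us???ZUvEo?
Fragment 4: offset=4 data="wHmbL" -> buffer=????wHmbLUs???ZUvEo?
Fragment 5: offset=11 data="eVJZ" -> buffer=????wHmbLUseVJZUvEo?
Fragment 6: offset=0 data="HawO" -> buffer=HawOwHmbLUseVJZUvEo?
Fragment 7: offset=19 data="W" -> buffer=HawOwHmbLUseVJZUvEoW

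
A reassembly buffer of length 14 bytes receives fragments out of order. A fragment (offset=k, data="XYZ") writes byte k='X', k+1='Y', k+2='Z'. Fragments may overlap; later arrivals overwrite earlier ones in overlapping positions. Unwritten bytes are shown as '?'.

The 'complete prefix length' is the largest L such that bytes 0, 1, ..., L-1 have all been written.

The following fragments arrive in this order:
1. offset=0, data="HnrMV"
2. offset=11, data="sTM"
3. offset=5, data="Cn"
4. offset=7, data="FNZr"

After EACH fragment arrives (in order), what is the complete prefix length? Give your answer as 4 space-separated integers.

Answer: 5 5 7 14

Derivation:
Fragment 1: offset=0 data="HnrMV" -> buffer=HnrMV????????? -> prefix_len=5
Fragment 2: offset=11 data="sTM" -> buffer=HnrMV??????sTM -> prefix_len=5
Fragment 3: offset=5 data="Cn" -> buffer=HnrMVCn????sTM -> prefix_len=7
Fragment 4: offset=7 data="FNZr" -> buffer=HnrMVCnFNZrsTM -> prefix_len=14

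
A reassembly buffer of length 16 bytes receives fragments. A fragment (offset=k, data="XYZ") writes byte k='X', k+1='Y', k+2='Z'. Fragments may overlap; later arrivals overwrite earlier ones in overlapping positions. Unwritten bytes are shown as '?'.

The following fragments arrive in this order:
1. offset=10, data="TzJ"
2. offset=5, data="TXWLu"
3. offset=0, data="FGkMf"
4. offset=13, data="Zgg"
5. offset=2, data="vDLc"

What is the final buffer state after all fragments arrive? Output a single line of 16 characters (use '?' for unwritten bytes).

Fragment 1: offset=10 data="TzJ" -> buffer=??????????TzJ???
Fragment 2: offset=5 data="TXWLu" -> buffer=?????TXWLuTzJ???
Fragment 3: offset=0 data="FGkMf" -> buffer=FGkMfTXWLuTzJ???
Fragment 4: offset=13 data="Zgg" -> buffer=FGkMfTXWLuTzJZgg
Fragment 5: offset=2 data="vDLc" -> buffer=FGvDLcXWLuTzJZgg

Answer: FGvDLcXWLuTzJZgg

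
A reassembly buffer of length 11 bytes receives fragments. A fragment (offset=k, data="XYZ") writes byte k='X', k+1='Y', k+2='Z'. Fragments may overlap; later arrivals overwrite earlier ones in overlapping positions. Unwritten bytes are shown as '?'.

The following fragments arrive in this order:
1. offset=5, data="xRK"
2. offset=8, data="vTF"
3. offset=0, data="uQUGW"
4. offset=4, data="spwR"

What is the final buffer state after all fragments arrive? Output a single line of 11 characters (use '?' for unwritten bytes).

Fragment 1: offset=5 data="xRK" -> buffer=?????xRK???
Fragment 2: offset=8 data="vTF" -> buffer=?????xRKvTF
Fragment 3: offset=0 data="uQUGW" -> buffer=uQUGWxRKvTF
Fragment 4: offset=4 data="spwR" -> buffer=uQUGspwRvTF

Answer: uQUGspwRvTF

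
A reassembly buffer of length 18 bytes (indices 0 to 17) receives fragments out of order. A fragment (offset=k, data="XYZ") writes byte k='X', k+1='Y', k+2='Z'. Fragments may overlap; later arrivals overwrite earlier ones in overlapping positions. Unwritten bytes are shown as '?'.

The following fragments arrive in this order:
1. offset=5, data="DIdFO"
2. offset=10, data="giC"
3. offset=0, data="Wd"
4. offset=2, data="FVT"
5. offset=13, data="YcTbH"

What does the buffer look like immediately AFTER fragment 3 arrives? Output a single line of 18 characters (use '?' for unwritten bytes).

Fragment 1: offset=5 data="DIdFO" -> buffer=?????DIdFO????????
Fragment 2: offset=10 data="giC" -> buffer=?????DIdFOgiC?????
Fragment 3: offset=0 data="Wd" -> buffer=Wd???DIdFOgiC?????

Answer: Wd???DIdFOgiC?????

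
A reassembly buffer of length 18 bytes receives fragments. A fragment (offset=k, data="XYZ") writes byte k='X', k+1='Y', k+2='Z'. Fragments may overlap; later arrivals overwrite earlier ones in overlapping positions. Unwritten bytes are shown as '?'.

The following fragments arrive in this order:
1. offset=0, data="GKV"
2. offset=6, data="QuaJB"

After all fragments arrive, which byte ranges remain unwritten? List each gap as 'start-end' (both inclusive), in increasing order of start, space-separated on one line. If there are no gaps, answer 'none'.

Fragment 1: offset=0 len=3
Fragment 2: offset=6 len=5
Gaps: 3-5 11-17

Answer: 3-5 11-17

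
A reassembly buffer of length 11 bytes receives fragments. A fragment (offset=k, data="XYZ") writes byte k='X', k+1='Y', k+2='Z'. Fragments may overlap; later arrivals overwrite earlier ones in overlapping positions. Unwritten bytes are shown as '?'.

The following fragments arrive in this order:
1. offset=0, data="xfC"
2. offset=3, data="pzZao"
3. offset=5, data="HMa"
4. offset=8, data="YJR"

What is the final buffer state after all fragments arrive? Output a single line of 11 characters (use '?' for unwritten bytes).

Fragment 1: offset=0 data="xfC" -> buffer=xfC????????
Fragment 2: offset=3 data="pzZao" -> buffer=xfCpzZao???
Fragment 3: offset=5 data="HMa" -> buffer=xfCpzHMa???
Fragment 4: offset=8 data="YJR" -> buffer=xfCpzHMaYJR

Answer: xfCpzHMaYJR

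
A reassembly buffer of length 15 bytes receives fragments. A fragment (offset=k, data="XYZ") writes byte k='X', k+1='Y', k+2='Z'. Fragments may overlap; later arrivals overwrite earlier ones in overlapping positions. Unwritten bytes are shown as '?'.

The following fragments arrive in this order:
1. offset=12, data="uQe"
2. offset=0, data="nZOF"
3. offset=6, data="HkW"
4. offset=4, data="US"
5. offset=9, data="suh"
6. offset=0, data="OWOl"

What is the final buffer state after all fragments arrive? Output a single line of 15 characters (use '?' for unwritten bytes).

Fragment 1: offset=12 data="uQe" -> buffer=????????????uQe
Fragment 2: offset=0 data="nZOF" -> buffer=nZOF????????uQe
Fragment 3: offset=6 data="HkW" -> buffer=nZOF??HkW???uQe
Fragment 4: offset=4 data="US" -> buffer=nZOFUSHkW???uQe
Fragment 5: offset=9 data="suh" -> buffer=nZOFUSHkWsuhuQe
Fragment 6: offset=0 data="OWOl" -> buffer=OWOlUSHkWsuhuQe

Answer: OWOlUSHkWsuhuQe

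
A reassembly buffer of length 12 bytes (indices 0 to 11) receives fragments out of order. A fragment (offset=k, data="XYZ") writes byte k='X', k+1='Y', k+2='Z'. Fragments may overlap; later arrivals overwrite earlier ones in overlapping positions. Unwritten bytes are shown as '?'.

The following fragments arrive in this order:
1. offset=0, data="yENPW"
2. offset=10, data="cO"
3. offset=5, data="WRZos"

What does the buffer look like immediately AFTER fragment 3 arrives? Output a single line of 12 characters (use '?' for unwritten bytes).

Answer: yENPWWRZoscO

Derivation:
Fragment 1: offset=0 data="yENPW" -> buffer=yENPW???????
Fragment 2: offset=10 data="cO" -> buffer=yENPW?????cO
Fragment 3: offset=5 data="WRZos" -> buffer=yENPWWRZoscO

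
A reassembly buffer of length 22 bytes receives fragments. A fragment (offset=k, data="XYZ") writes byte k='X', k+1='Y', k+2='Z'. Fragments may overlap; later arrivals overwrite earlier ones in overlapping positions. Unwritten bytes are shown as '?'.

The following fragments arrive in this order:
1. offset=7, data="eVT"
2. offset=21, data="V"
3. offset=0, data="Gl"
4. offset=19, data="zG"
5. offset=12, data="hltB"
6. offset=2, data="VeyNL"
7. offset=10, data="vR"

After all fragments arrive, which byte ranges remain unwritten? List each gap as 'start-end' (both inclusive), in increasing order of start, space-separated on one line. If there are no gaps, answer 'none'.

Answer: 16-18

Derivation:
Fragment 1: offset=7 len=3
Fragment 2: offset=21 len=1
Fragment 3: offset=0 len=2
Fragment 4: offset=19 len=2
Fragment 5: offset=12 len=4
Fragment 6: offset=2 len=5
Fragment 7: offset=10 len=2
Gaps: 16-18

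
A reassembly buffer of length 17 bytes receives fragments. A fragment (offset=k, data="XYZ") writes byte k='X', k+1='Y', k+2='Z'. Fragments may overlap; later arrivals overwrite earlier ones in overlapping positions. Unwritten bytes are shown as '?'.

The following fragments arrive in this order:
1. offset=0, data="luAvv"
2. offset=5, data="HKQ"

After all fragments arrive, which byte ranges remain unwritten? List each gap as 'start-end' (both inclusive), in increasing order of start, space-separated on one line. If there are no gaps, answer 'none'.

Fragment 1: offset=0 len=5
Fragment 2: offset=5 len=3
Gaps: 8-16

Answer: 8-16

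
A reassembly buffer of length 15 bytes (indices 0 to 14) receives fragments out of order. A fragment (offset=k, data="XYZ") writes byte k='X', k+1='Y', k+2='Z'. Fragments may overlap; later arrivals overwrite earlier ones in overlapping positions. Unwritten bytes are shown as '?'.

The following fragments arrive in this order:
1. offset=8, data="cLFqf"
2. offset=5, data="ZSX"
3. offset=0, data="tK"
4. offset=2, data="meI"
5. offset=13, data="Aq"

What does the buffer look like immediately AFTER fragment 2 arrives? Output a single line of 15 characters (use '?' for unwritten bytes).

Answer: ?????ZSXcLFqf??

Derivation:
Fragment 1: offset=8 data="cLFqf" -> buffer=????????cLFqf??
Fragment 2: offset=5 data="ZSX" -> buffer=?????ZSXcLFqf??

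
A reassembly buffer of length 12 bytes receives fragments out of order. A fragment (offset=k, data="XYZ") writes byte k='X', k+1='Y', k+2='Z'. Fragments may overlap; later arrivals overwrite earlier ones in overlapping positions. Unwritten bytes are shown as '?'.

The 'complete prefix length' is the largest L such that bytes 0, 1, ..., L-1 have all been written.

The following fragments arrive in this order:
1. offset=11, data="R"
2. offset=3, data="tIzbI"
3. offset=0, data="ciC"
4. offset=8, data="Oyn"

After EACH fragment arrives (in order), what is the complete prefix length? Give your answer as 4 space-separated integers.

Fragment 1: offset=11 data="R" -> buffer=???????????R -> prefix_len=0
Fragment 2: offset=3 data="tIzbI" -> buffer=???tIzbI???R -> prefix_len=0
Fragment 3: offset=0 data="ciC" -> buffer=ciCtIzbI???R -> prefix_len=8
Fragment 4: offset=8 data="Oyn" -> buffer=ciCtIzbIOynR -> prefix_len=12

Answer: 0 0 8 12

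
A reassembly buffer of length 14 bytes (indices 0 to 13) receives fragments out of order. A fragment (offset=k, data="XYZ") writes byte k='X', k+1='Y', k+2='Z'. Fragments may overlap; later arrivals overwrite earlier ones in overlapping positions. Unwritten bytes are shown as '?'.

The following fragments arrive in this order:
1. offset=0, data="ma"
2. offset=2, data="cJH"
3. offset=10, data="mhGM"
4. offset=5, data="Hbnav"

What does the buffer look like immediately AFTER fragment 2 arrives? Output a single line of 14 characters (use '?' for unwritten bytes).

Fragment 1: offset=0 data="ma" -> buffer=ma????????????
Fragment 2: offset=2 data="cJH" -> buffer=macJH?????????

Answer: macJH?????????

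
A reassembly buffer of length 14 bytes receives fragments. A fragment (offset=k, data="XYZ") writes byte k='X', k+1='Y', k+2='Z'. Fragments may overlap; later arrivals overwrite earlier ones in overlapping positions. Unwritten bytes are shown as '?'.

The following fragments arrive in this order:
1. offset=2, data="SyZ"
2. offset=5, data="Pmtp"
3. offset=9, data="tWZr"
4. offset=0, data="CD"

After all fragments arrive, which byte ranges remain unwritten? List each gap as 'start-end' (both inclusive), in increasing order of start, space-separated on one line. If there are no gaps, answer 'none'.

Answer: 13-13

Derivation:
Fragment 1: offset=2 len=3
Fragment 2: offset=5 len=4
Fragment 3: offset=9 len=4
Fragment 4: offset=0 len=2
Gaps: 13-13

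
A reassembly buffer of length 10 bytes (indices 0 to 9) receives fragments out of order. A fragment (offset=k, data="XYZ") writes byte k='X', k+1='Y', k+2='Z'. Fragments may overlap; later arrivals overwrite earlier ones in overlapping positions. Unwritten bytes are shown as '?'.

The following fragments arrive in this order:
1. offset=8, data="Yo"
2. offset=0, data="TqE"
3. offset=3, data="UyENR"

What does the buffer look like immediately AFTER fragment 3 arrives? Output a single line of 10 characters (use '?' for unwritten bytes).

Fragment 1: offset=8 data="Yo" -> buffer=????????Yo
Fragment 2: offset=0 data="TqE" -> buffer=TqE?????Yo
Fragment 3: offset=3 data="UyENR" -> buffer=TqEUyENRYo

Answer: TqEUyENRYo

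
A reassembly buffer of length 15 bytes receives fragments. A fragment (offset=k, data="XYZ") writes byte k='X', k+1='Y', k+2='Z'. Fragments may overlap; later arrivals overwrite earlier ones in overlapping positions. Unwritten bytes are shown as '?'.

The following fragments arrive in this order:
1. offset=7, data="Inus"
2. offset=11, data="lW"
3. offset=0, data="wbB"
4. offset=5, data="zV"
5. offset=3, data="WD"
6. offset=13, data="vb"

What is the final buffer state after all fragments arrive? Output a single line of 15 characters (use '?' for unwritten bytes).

Fragment 1: offset=7 data="Inus" -> buffer=???????Inus????
Fragment 2: offset=11 data="lW" -> buffer=???????InuslW??
Fragment 3: offset=0 data="wbB" -> buffer=wbB????InuslW??
Fragment 4: offset=5 data="zV" -> buffer=wbB??zVInuslW??
Fragment 5: offset=3 data="WD" -> buffer=wbBWDzVInuslW??
Fragment 6: offset=13 data="vb" -> buffer=wbBWDzVInuslWvb

Answer: wbBWDzVInuslWvb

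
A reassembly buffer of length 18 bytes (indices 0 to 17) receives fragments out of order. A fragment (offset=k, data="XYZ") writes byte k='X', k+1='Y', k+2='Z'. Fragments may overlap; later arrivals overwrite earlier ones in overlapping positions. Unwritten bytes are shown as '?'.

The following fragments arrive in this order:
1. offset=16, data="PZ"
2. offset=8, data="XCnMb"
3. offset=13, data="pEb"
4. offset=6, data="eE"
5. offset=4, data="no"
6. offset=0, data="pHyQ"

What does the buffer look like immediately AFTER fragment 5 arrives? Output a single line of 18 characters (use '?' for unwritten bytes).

Fragment 1: offset=16 data="PZ" -> buffer=????????????????PZ
Fragment 2: offset=8 data="XCnMb" -> buffer=????????XCnMb???PZ
Fragment 3: offset=13 data="pEb" -> buffer=????????XCnMbpEbPZ
Fragment 4: offset=6 data="eE" -> buffer=??????eEXCnMbpEbPZ
Fragment 5: offset=4 data="no" -> buffer=????noeEXCnMbpEbPZ

Answer: ????noeEXCnMbpEbPZ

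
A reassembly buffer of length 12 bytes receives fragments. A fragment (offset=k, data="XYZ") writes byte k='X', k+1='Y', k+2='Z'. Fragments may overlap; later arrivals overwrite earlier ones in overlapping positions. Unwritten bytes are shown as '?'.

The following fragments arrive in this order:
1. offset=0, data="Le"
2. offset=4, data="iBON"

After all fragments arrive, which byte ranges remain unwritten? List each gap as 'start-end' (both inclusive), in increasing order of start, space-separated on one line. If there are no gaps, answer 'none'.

Fragment 1: offset=0 len=2
Fragment 2: offset=4 len=4
Gaps: 2-3 8-11

Answer: 2-3 8-11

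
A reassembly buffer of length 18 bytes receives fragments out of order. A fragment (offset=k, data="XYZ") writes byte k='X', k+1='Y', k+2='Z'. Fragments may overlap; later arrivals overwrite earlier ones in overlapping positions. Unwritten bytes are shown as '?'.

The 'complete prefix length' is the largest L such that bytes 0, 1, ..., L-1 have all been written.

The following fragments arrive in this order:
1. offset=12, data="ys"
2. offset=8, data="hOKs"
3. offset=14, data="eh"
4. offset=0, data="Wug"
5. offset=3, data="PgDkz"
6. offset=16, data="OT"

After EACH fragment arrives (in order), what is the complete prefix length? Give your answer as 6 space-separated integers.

Answer: 0 0 0 3 16 18

Derivation:
Fragment 1: offset=12 data="ys" -> buffer=????????????ys???? -> prefix_len=0
Fragment 2: offset=8 data="hOKs" -> buffer=????????hOKsys???? -> prefix_len=0
Fragment 3: offset=14 data="eh" -> buffer=????????hOKsyseh?? -> prefix_len=0
Fragment 4: offset=0 data="Wug" -> buffer=Wug?????hOKsyseh?? -> prefix_len=3
Fragment 5: offset=3 data="PgDkz" -> buffer=WugPgDkzhOKsyseh?? -> prefix_len=16
Fragment 6: offset=16 data="OT" -> buffer=WugPgDkzhOKsysehOT -> prefix_len=18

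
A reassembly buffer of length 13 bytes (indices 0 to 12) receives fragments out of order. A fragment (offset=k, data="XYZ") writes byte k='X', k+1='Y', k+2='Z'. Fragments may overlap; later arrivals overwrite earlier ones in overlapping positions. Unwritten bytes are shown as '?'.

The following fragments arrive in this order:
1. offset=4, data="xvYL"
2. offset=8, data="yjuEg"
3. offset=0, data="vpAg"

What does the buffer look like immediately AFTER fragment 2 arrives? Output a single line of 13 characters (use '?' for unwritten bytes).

Answer: ????xvYLyjuEg

Derivation:
Fragment 1: offset=4 data="xvYL" -> buffer=????xvYL?????
Fragment 2: offset=8 data="yjuEg" -> buffer=????xvYLyjuEg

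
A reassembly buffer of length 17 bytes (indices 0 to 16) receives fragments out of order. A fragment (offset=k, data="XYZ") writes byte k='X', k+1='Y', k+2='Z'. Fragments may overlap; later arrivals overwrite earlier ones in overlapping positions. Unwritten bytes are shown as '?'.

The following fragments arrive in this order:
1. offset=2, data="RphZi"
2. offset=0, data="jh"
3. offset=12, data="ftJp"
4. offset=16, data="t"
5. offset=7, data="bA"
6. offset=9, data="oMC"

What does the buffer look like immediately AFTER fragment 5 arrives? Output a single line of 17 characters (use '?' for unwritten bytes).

Fragment 1: offset=2 data="RphZi" -> buffer=??RphZi??????????
Fragment 2: offset=0 data="jh" -> buffer=jhRphZi??????????
Fragment 3: offset=12 data="ftJp" -> buffer=jhRphZi?????ftJp?
Fragment 4: offset=16 data="t" -> buffer=jhRphZi?????ftJpt
Fragment 5: offset=7 data="bA" -> buffer=jhRphZibA???ftJpt

Answer: jhRphZibA???ftJpt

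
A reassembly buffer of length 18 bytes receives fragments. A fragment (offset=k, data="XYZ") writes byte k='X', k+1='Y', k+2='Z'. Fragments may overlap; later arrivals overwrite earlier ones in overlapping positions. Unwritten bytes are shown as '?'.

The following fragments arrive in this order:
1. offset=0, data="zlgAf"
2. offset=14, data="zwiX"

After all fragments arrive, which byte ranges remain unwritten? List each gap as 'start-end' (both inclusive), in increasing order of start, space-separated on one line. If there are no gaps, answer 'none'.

Fragment 1: offset=0 len=5
Fragment 2: offset=14 len=4
Gaps: 5-13

Answer: 5-13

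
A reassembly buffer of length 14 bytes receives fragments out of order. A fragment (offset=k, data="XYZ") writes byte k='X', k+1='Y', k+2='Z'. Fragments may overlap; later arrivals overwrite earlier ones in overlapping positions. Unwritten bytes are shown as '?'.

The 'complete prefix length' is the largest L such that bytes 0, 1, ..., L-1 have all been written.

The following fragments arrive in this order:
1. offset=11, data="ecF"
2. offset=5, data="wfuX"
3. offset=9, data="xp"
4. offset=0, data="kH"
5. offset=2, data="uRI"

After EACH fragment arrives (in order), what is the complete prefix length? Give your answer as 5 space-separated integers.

Answer: 0 0 0 2 14

Derivation:
Fragment 1: offset=11 data="ecF" -> buffer=???????????ecF -> prefix_len=0
Fragment 2: offset=5 data="wfuX" -> buffer=?????wfuX??ecF -> prefix_len=0
Fragment 3: offset=9 data="xp" -> buffer=?????wfuXxpecF -> prefix_len=0
Fragment 4: offset=0 data="kH" -> buffer=kH???wfuXxpecF -> prefix_len=2
Fragment 5: offset=2 data="uRI" -> buffer=kHuRIwfuXxpecF -> prefix_len=14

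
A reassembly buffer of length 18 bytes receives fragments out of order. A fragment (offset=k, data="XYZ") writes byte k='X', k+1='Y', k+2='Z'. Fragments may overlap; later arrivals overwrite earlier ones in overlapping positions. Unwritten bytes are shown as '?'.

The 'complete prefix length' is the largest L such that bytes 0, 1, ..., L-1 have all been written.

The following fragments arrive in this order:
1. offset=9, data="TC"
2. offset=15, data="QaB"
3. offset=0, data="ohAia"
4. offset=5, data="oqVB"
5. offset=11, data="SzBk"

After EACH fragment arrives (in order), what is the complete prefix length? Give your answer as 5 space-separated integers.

Fragment 1: offset=9 data="TC" -> buffer=?????????TC??????? -> prefix_len=0
Fragment 2: offset=15 data="QaB" -> buffer=?????????TC????QaB -> prefix_len=0
Fragment 3: offset=0 data="ohAia" -> buffer=ohAia????TC????QaB -> prefix_len=5
Fragment 4: offset=5 data="oqVB" -> buffer=ohAiaoqVBTC????QaB -> prefix_len=11
Fragment 5: offset=11 data="SzBk" -> buffer=ohAiaoqVBTCSzBkQaB -> prefix_len=18

Answer: 0 0 5 11 18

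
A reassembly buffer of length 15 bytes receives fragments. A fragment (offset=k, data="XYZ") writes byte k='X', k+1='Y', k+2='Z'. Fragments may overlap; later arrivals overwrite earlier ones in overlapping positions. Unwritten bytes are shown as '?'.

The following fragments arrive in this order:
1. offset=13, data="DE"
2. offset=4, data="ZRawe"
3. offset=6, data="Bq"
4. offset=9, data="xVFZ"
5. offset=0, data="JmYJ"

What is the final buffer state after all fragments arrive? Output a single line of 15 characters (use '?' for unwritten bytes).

Answer: JmYJZRBqexVFZDE

Derivation:
Fragment 1: offset=13 data="DE" -> buffer=?????????????DE
Fragment 2: offset=4 data="ZRawe" -> buffer=????ZRawe????DE
Fragment 3: offset=6 data="Bq" -> buffer=????ZRBqe????DE
Fragment 4: offset=9 data="xVFZ" -> buffer=????ZRBqexVFZDE
Fragment 5: offset=0 data="JmYJ" -> buffer=JmYJZRBqexVFZDE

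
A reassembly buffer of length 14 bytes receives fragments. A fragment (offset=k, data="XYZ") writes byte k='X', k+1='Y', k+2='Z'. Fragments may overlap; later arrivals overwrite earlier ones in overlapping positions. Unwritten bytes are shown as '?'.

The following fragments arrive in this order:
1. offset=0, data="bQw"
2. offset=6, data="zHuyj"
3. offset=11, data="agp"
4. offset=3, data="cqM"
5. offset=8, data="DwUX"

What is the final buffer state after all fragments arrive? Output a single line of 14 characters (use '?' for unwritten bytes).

Answer: bQwcqMzHDwUXgp

Derivation:
Fragment 1: offset=0 data="bQw" -> buffer=bQw???????????
Fragment 2: offset=6 data="zHuyj" -> buffer=bQw???zHuyj???
Fragment 3: offset=11 data="agp" -> buffer=bQw???zHuyjagp
Fragment 4: offset=3 data="cqM" -> buffer=bQwcqMzHuyjagp
Fragment 5: offset=8 data="DwUX" -> buffer=bQwcqMzHDwUXgp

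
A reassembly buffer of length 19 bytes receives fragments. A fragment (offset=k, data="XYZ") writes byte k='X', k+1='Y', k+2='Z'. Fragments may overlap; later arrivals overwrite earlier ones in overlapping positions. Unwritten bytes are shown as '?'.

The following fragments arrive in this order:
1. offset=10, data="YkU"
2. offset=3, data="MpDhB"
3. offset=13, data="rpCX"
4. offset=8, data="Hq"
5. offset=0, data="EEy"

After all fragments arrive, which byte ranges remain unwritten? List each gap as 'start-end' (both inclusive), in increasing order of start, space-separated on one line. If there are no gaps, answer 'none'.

Fragment 1: offset=10 len=3
Fragment 2: offset=3 len=5
Fragment 3: offset=13 len=4
Fragment 4: offset=8 len=2
Fragment 5: offset=0 len=3
Gaps: 17-18

Answer: 17-18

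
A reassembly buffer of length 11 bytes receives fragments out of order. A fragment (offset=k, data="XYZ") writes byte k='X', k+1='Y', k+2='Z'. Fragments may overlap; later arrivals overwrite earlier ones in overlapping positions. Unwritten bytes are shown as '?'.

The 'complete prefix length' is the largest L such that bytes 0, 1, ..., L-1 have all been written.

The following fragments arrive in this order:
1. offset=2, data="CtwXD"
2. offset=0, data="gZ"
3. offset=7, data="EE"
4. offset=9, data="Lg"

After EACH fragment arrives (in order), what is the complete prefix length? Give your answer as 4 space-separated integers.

Answer: 0 7 9 11

Derivation:
Fragment 1: offset=2 data="CtwXD" -> buffer=??CtwXD???? -> prefix_len=0
Fragment 2: offset=0 data="gZ" -> buffer=gZCtwXD???? -> prefix_len=7
Fragment 3: offset=7 data="EE" -> buffer=gZCtwXDEE?? -> prefix_len=9
Fragment 4: offset=9 data="Lg" -> buffer=gZCtwXDEELg -> prefix_len=11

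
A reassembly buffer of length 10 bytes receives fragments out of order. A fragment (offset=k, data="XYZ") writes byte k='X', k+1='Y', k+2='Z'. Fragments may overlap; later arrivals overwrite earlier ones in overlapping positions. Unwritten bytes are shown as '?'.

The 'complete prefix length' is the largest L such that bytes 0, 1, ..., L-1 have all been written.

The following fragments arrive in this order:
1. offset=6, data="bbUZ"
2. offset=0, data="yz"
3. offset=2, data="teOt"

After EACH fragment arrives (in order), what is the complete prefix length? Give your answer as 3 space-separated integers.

Answer: 0 2 10

Derivation:
Fragment 1: offset=6 data="bbUZ" -> buffer=??????bbUZ -> prefix_len=0
Fragment 2: offset=0 data="yz" -> buffer=yz????bbUZ -> prefix_len=2
Fragment 3: offset=2 data="teOt" -> buffer=yzteOtbbUZ -> prefix_len=10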